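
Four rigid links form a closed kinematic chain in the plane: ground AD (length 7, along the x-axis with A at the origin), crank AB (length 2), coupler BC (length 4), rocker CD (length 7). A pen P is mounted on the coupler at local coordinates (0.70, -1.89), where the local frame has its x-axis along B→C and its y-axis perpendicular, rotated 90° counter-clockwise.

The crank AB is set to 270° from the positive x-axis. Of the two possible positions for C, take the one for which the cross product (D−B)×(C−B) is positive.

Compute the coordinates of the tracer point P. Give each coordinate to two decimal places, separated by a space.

A=(0,0), D=(7.00,0)
B = A + 2.00·(cos270°, sin270°) = (-0.0000, -2.0000)
|BD| = 7.2801
circle(B,4.00) ∩ circle(D,7.00): a=1.3736, h=3.7568
  candidates: C₊=(0.2887,1.9896) cross=27.350; C₋=(2.3528,-5.2349) cross=-27.350
  mode + wants cross > 0 → take C=(0.2887,1.9896) (cross=27.350)
ex = (C−B)/|BC| = (0.0722,0.9974); ey = (-0.9974,0.0722)
P = B + 0.70·ex + -1.89·ey = (1.9356,-1.4382)

1.94 -1.44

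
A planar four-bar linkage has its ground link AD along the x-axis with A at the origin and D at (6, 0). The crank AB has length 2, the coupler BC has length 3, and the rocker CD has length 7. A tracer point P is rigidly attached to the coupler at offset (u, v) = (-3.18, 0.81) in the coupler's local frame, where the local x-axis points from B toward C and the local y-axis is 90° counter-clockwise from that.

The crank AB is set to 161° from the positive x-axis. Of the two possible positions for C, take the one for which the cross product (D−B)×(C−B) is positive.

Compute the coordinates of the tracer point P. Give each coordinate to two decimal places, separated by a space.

-4.31 -1.56

A=(0,0), D=(6.00,0)
B = A + 2.00·(cos161°, sin161°) = (-1.8910, 0.6511)
|BD| = 7.9179
circle(B,3.00) ∩ circle(D,7.00): a=1.4330, h=2.6356
  candidates: C₊=(-0.2462,3.1600) cross=20.869; C₋=(-0.6796,-2.0934) cross=-20.869
  mode + wants cross > 0 → take C=(-0.2462,3.1600) (cross=20.869)
ex = (C−B)/|BC| = (0.5483,0.8363); ey = (-0.8363,0.5483)
P = B + -3.18·ex + 0.81·ey = (-4.3120,-1.5641)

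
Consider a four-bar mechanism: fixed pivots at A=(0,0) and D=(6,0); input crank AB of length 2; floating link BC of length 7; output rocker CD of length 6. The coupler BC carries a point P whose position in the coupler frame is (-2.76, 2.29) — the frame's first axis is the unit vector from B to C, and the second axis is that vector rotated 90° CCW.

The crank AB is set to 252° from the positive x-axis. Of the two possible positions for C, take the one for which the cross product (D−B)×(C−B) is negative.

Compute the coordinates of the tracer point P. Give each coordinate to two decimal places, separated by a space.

-1.56 1.56

A=(0,0), D=(6.00,0)
B = A + 2.00·(cos252°, sin252°) = (-0.6180, -1.9021)
|BD| = 6.8860
circle(B,7.00) ∩ circle(D,6.00): a=4.3869, h=5.4548
  candidates: C₊=(2.0914,4.5523) cross=37.562; C₋=(5.1050,-5.9329) cross=-37.562
  mode - wants cross < 0 → take C=(5.1050,-5.9329) (cross=-37.562)
ex = (C−B)/|BC| = (0.8176,-0.5758); ey = (0.5758,0.8176)
P = B + -2.76·ex + 2.29·ey = (-1.5559,1.5594)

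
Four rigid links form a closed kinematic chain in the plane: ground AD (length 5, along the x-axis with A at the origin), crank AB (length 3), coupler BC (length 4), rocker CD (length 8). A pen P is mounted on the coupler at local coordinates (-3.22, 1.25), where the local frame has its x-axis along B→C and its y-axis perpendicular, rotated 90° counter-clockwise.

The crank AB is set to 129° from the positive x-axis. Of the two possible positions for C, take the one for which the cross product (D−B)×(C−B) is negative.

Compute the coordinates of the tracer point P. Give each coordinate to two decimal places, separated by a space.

A=(0,0), D=(5.00,0)
B = A + 3.00·(cos129°, sin129°) = (-1.8880, 2.3314)
|BD| = 7.2718
circle(B,4.00) ∩ circle(D,8.00): a=0.3355, h=3.9859
  candidates: C₊=(-0.2922,5.9994) cross=28.985; C₋=(-2.8481,-1.5516) cross=-28.985
  mode - wants cross < 0 → take C=(-2.8481,-1.5516) (cross=-28.985)
ex = (C−B)/|BC| = (-0.2400,-0.9708); ey = (0.9708,-0.2400)
P = B + -3.22·ex + 1.25·ey = (0.0984,5.1573)

0.10 5.16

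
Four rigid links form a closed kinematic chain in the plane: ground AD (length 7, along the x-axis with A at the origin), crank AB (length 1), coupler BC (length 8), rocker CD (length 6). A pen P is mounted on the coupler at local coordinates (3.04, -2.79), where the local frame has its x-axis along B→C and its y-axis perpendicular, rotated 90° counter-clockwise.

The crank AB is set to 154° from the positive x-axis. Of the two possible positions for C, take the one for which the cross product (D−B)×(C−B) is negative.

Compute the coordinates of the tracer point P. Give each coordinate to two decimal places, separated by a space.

-0.90 -3.69

A=(0,0), D=(7.00,0)
B = A + 1.00·(cos154°, sin154°) = (-0.8988, 0.4384)
|BD| = 7.9109
circle(B,8.00) ∩ circle(D,6.00): a=5.7252, h=5.5877
  candidates: C₊=(5.1272,5.7002) cross=44.204; C₋=(4.5080,-5.4580) cross=-44.204
  mode - wants cross < 0 → take C=(4.5080,-5.4580) (cross=-44.204)
ex = (C−B)/|BC| = (0.6758,-0.7370); ey = (0.7370,0.6758)
P = B + 3.04·ex + -2.79·ey = (-0.9006,-3.6878)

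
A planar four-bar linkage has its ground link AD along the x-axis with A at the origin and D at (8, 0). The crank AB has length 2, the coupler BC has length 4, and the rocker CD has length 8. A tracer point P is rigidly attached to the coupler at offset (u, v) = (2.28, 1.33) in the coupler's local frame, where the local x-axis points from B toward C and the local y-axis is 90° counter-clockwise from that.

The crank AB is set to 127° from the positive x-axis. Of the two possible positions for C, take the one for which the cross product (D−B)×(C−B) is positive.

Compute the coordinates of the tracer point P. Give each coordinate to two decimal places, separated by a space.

-0.69 4.19

A=(0,0), D=(8.00,0)
B = A + 2.00·(cos127°, sin127°) = (-1.2036, 1.5973)
|BD| = 9.3412
circle(B,4.00) ∩ circle(D,8.00): a=2.1013, h=3.4036
  candidates: C₊=(1.4487,4.5914) cross=31.794; C₋=(0.2848,-2.1155) cross=-31.794
  mode + wants cross > 0 → take C=(1.4487,4.5914) (cross=31.794)
ex = (C−B)/|BC| = (0.6631,0.7485); ey = (-0.7485,0.6631)
P = B + 2.28·ex + 1.33·ey = (-0.6873,4.1858)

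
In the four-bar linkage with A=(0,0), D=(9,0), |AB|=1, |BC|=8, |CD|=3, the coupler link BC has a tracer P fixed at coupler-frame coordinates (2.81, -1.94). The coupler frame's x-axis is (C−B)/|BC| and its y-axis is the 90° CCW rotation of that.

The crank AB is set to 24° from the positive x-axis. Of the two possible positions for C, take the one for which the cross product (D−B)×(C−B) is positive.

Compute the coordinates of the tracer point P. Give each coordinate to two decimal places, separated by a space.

4.20 -0.54

A=(0,0), D=(9.00,0)
B = A + 1.00·(cos24°, sin24°) = (0.9135, 0.4067)
|BD| = 8.0967
circle(B,8.00) ∩ circle(D,3.00): a=7.4448, h=2.9283
  candidates: C₊=(8.4960,2.9574) cross=23.710; C₋=(8.2018,-2.8919) cross=-23.710
  mode + wants cross > 0 → take C=(8.4960,2.9574) (cross=23.710)
ex = (C−B)/|BC| = (0.9478,0.3188); ey = (-0.3188,0.9478)
P = B + 2.81·ex + -1.94·ey = (4.1954,-0.5361)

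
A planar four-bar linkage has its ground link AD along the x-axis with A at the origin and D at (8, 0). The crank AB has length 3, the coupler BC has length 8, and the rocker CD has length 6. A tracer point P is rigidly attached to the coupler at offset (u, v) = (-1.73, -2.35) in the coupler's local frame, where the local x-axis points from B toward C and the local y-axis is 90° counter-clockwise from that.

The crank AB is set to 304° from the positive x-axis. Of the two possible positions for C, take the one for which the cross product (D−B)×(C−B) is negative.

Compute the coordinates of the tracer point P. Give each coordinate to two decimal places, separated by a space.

A=(0,0), D=(8.00,0)
B = A + 3.00·(cos304°, sin304°) = (1.6776, -2.4871)
|BD| = 6.7940
circle(B,8.00) ∩ circle(D,6.00): a=5.4576, h=5.8493
  candidates: C₊=(4.6151,4.9540) cross=39.740; C₋=(8.8977,-5.9325) cross=-39.740
  mode - wants cross < 0 → take C=(8.8977,-5.9325) (cross=-39.740)
ex = (C−B)/|BC| = (0.9025,-0.4307); ey = (0.4307,0.9025)
P = B + -1.73·ex + -2.35·ey = (-0.8958,-3.8630)

-0.90 -3.86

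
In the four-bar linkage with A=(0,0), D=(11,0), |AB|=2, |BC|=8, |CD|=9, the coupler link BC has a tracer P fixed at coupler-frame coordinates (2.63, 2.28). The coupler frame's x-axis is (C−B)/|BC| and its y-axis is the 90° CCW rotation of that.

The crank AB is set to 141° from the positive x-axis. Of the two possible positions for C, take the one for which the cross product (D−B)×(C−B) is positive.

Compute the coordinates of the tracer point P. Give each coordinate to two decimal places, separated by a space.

A=(0,0), D=(11.00,0)
B = A + 2.00·(cos141°, sin141°) = (-1.5543, 1.2586)
|BD| = 12.6172
circle(B,8.00) ∩ circle(D,9.00): a=5.6349, h=5.6787
  candidates: C₊=(4.6190,6.3469) cross=71.649; C₋=(3.4861,-4.9538) cross=-71.649
  mode + wants cross > 0 → take C=(4.6190,6.3469) (cross=71.649)
ex = (C−B)/|BC| = (0.7717,0.6360); ey = (-0.6360,0.7717)
P = B + 2.63·ex + 2.28·ey = (-0.9750,4.6908)

-0.97 4.69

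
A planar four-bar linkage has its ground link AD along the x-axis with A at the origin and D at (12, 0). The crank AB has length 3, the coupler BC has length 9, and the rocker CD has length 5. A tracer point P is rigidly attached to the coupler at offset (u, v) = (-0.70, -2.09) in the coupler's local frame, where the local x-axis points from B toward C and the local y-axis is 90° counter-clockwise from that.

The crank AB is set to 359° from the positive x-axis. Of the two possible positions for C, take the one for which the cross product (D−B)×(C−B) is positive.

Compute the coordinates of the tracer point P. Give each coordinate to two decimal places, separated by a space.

A=(0,0), D=(12.00,0)
B = A + 3.00·(cos359°, sin359°) = (2.9995, -0.0524)
|BD| = 9.0006
circle(B,9.00) ∩ circle(D,5.00): a=7.6112, h=4.8031
  candidates: C₊=(10.5827,4.7949) cross=43.231; C₋=(10.6386,-4.8111) cross=-43.231
  mode + wants cross > 0 → take C=(10.5827,4.7949) (cross=43.231)
ex = (C−B)/|BC| = (0.8426,0.5386); ey = (-0.5386,0.8426)
P = B + -0.70·ex + -2.09·ey = (3.5354,-2.1903)

3.54 -2.19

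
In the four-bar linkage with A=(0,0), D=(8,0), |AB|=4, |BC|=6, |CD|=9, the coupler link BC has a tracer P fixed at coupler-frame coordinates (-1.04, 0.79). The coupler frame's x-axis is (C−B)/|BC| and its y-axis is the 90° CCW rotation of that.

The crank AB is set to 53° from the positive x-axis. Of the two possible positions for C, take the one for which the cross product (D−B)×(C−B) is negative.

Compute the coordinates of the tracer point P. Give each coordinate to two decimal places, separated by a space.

3.63 3.65

A=(0,0), D=(8.00,0)
B = A + 4.00·(cos53°, sin53°) = (2.4073, 3.1945)
|BD| = 6.4408
circle(B,6.00) ∩ circle(D,9.00): a=-0.2730, h=5.9938
  candidates: C₊=(5.1431,8.5345) cross=38.605; C₋=(-0.8026,-1.8747) cross=-38.605
  mode - wants cross < 0 → take C=(-0.8026,-1.8747) (cross=-38.605)
ex = (C−B)/|BC| = (-0.5350,-0.8449); ey = (0.8449,-0.5350)
P = B + -1.04·ex + 0.79·ey = (3.6311,3.6506)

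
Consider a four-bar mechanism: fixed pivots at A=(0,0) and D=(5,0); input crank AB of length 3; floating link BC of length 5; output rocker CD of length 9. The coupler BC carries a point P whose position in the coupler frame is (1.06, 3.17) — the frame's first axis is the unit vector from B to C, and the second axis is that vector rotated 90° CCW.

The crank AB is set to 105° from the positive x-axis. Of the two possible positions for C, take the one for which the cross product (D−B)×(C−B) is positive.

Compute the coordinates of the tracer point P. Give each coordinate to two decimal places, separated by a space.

-3.60 4.69

A=(0,0), D=(5.00,0)
B = A + 3.00·(cos105°, sin105°) = (-0.7765, 2.8978)
|BD| = 6.4626
circle(B,5.00) ∩ circle(D,9.00): a=-1.1014, h=4.8772
  candidates: C₊=(0.4260,7.7510) cross=31.519; C₋=(-3.9478,-0.9678) cross=-31.519
  mode + wants cross > 0 → take C=(0.4260,7.7510) (cross=31.519)
ex = (C−B)/|BC| = (0.2405,0.9707); ey = (-0.9707,0.2405)
P = B + 1.06·ex + 3.17·ey = (-3.5985,4.6890)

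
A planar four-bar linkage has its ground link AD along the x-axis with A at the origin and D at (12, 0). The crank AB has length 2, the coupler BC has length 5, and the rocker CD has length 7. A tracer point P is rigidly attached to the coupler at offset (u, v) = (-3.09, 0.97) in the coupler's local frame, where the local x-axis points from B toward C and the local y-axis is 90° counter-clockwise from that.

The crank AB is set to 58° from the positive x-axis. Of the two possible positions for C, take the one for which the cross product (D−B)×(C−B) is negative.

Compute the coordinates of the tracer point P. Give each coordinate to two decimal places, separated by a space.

A=(0,0), D=(12.00,0)
B = A + 2.00·(cos58°, sin58°) = (1.0598, 1.6961)
|BD| = 11.0709
circle(B,5.00) ∩ circle(D,7.00): a=4.4515, h=2.2769
  candidates: C₊=(5.8076,3.2641) cross=25.207; C₋=(5.1100,-1.2359) cross=-25.207
  mode - wants cross < 0 → take C=(5.1100,-1.2359) (cross=-25.207)
ex = (C−B)/|BC| = (0.8100,-0.5864); ey = (0.5864,0.8100)
P = B + -3.09·ex + 0.97·ey = (-0.8743,4.2938)

-0.87 4.29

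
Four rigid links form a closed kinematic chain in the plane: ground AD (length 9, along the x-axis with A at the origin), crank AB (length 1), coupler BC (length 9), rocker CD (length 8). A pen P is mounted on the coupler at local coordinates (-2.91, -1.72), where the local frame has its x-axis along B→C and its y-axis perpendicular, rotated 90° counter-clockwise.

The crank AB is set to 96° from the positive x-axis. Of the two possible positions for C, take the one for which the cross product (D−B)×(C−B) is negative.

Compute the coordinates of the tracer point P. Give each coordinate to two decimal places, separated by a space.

-3.09 2.58

A=(0,0), D=(9.00,0)
B = A + 1.00·(cos96°, sin96°) = (-0.1045, 0.9945)
|BD| = 9.1587
circle(B,9.00) ∩ circle(D,8.00): a=5.5074, h=7.1182
  candidates: C₊=(6.1433,7.4726) cross=65.193; C₋=(4.5974,-6.6796) cross=-65.193
  mode - wants cross < 0 → take C=(4.5974,-6.6796) (cross=-65.193)
ex = (C−B)/|BC| = (0.5224,-0.8527); ey = (0.8527,0.5224)
P = B + -2.91·ex + -1.72·ey = (-3.0914,2.5772)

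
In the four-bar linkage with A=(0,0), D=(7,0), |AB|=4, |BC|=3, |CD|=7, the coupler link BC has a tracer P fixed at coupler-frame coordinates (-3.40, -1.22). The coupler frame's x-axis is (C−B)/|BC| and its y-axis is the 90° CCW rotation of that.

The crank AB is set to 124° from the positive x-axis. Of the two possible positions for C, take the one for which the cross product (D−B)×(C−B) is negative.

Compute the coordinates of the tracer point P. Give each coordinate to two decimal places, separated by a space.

A=(0,0), D=(7.00,0)
B = A + 4.00·(cos124°, sin124°) = (-2.2368, 3.3162)
|BD| = 9.8140
circle(B,3.00) ∩ circle(D,7.00): a=2.8691, h=0.8765
  candidates: C₊=(0.7597,3.1716) cross=8.602; C₋=(0.1674,1.5217) cross=-8.602
  mode - wants cross < 0 → take C=(0.1674,1.5217) (cross=-8.602)
ex = (C−B)/|BC| = (0.8014,-0.5981); ey = (0.5981,0.8014)
P = B + -3.40·ex + -1.22·ey = (-5.6912,4.3721)

-5.69 4.37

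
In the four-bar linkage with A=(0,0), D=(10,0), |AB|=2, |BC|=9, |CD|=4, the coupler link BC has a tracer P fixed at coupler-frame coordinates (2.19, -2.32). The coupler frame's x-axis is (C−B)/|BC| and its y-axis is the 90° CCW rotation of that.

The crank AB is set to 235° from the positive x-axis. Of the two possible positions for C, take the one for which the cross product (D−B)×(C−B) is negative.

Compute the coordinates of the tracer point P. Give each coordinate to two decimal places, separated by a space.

A=(0,0), D=(10.00,0)
B = A + 2.00·(cos235°, sin235°) = (-1.1472, -1.6383)
|BD| = 11.2669
circle(B,9.00) ∩ circle(D,4.00): a=8.5180, h=2.9058
  candidates: C₊=(6.8578,2.4752) cross=32.739; C₋=(7.7028,-3.2746) cross=-32.739
  mode - wants cross < 0 → take C=(7.7028,-3.2746) (cross=-32.739)
ex = (C−B)/|BC| = (0.9833,-0.1818); ey = (0.1818,0.9833)
P = B + 2.19·ex + -2.32·ey = (0.5845,-4.3178)

0.58 -4.32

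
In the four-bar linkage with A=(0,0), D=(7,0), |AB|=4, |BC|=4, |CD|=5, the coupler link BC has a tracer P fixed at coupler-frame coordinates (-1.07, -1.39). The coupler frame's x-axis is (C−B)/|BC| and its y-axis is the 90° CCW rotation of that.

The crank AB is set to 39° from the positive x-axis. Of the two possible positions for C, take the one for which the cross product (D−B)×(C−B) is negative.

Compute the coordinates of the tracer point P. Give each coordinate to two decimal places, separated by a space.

A=(0,0), D=(7.00,0)
B = A + 4.00·(cos39°, sin39°) = (3.1086, 2.5173)
|BD| = 4.6346
circle(B,4.00) ∩ circle(D,5.00): a=1.3464, h=3.7666
  candidates: C₊=(6.2849,4.9486) cross=17.457; C₋=(2.1932,-1.3766) cross=-17.457
  mode - wants cross < 0 → take C=(2.1932,-1.3766) (cross=-17.457)
ex = (C−B)/|BC| = (-0.2288,-0.9735); ey = (0.9735,-0.2288)
P = B + -1.07·ex + -1.39·ey = (2.0003,3.8770)

2.00 3.88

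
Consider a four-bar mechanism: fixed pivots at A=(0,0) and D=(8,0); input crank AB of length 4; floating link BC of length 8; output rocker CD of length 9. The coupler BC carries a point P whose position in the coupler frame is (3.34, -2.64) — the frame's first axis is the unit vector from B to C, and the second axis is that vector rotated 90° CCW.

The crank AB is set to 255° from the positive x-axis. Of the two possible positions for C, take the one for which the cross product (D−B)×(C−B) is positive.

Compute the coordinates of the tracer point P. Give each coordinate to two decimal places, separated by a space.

2.01 -0.88

A=(0,0), D=(8.00,0)
B = A + 4.00·(cos255°, sin255°) = (-1.0353, -3.8637)
|BD| = 9.8267
circle(B,8.00) ∩ circle(D,9.00): a=4.0484, h=6.9001
  candidates: C₊=(-0.0259,4.0724) cross=67.805; C₋=(5.4000,-8.6163) cross=-67.805
  mode + wants cross > 0 → take C=(-0.0259,4.0724) (cross=67.805)
ex = (C−B)/|BC| = (0.1262,0.9920); ey = (-0.9920,0.1262)
P = B + 3.34·ex + -2.64·ey = (2.0050,-0.8835)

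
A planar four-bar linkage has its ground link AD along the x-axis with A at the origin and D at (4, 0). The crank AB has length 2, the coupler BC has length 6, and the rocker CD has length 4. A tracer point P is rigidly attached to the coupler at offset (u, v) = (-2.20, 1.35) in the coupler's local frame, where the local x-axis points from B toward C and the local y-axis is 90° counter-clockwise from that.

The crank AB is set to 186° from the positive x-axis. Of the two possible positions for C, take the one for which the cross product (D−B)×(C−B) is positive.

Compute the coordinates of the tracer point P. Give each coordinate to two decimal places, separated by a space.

-4.54 -0.63

A=(0,0), D=(4.00,0)
B = A + 2.00·(cos186°, sin186°) = (-1.9890, -0.2091)
|BD| = 5.9927
circle(B,6.00) ∩ circle(D,4.00): a=4.6650, h=3.7732
  candidates: C₊=(2.5415,3.7246) cross=22.612; C₋=(2.8048,-3.8173) cross=-22.612
  mode + wants cross > 0 → take C=(2.5415,3.7246) (cross=22.612)
ex = (C−B)/|BC| = (0.7551,0.6556); ey = (-0.6556,0.7551)
P = B + -2.20·ex + 1.35·ey = (-4.5353,-0.6320)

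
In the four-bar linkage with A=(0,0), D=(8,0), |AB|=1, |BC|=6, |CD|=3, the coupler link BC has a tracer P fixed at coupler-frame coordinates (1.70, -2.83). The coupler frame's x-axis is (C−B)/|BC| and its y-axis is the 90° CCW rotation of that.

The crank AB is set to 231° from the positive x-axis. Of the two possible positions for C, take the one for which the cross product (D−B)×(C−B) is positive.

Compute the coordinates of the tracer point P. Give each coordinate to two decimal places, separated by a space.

A=(0,0), D=(8.00,0)
B = A + 1.00·(cos231°, sin231°) = (-0.6293, -0.7771)
|BD| = 8.6642
circle(B,6.00) ∩ circle(D,3.00): a=5.8902, h=1.1423
  candidates: C₊=(5.1347,0.8889) cross=9.898; C₋=(5.3397,-1.3866) cross=-9.898
  mode + wants cross > 0 → take C=(5.1347,0.8889) (cross=9.898)
ex = (C−B)/|BC| = (0.9607,0.2777); ey = (-0.2777,0.9607)
P = B + 1.70·ex + -2.83·ey = (1.7897,-3.0238)

1.79 -3.02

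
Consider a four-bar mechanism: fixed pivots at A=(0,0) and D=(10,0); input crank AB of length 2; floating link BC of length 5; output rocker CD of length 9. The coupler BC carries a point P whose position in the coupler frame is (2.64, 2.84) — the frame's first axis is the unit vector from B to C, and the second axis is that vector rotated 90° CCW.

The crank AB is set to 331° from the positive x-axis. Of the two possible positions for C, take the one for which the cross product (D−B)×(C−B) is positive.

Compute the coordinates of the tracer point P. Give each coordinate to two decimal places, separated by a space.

-0.98 1.78

A=(0,0), D=(10.00,0)
B = A + 2.00·(cos331°, sin331°) = (1.7492, -0.9696)
|BD| = 8.3075
circle(B,5.00) ∩ circle(D,9.00): a=0.7833, h=4.9383
  candidates: C₊=(1.9509,4.0263) cross=41.025; C₋=(3.1036,-5.7827) cross=-41.025
  mode + wants cross > 0 → take C=(1.9509,4.0263) (cross=41.025)
ex = (C−B)/|BC| = (0.0403,0.9992); ey = (-0.9992,0.0403)
P = B + 2.64·ex + 2.84·ey = (-0.9820,1.7827)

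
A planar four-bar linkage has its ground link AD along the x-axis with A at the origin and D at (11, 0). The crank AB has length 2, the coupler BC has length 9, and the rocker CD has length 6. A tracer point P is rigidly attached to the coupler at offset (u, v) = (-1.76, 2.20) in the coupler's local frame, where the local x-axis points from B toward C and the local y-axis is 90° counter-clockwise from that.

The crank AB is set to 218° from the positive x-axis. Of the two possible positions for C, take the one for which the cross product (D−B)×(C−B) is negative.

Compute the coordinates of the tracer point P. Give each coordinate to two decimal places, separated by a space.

-2.46 1.44

A=(0,0), D=(11.00,0)
B = A + 2.00·(cos218°, sin218°) = (-1.5760, -1.2313)
|BD| = 12.6362
circle(B,9.00) ∩ circle(D,6.00): a=8.0987, h=3.9257
  candidates: C₊=(6.1016,3.4649) cross=49.606; C₋=(6.8667,-4.3492) cross=-49.606
  mode - wants cross < 0 → take C=(6.8667,-4.3492) (cross=-49.606)
ex = (C−B)/|BC| = (0.9381,-0.3464); ey = (0.3464,0.9381)
P = B + -1.76·ex + 2.20·ey = (-2.4649,1.4422)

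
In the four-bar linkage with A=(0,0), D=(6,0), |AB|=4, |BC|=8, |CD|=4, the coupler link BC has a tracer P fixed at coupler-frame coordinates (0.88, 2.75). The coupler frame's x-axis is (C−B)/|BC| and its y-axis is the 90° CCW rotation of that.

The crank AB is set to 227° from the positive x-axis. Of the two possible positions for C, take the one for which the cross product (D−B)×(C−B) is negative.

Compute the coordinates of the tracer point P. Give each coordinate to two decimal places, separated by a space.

A=(0,0), D=(6.00,0)
B = A + 4.00·(cos227°, sin227°) = (-2.7280, -2.9254)
|BD| = 9.2052
circle(B,8.00) ∩ circle(D,4.00): a=7.2098, h=3.4668
  candidates: C₊=(3.0063,2.6529) cross=31.912; C₋=(5.2098,-3.9212) cross=-31.912
  mode - wants cross < 0 → take C=(5.2098,-3.9212) (cross=-31.912)
ex = (C−B)/|BC| = (0.9922,-0.1245); ey = (0.1245,0.9922)
P = B + 0.88·ex + 2.75·ey = (-1.5125,-0.3063)

-1.51 -0.31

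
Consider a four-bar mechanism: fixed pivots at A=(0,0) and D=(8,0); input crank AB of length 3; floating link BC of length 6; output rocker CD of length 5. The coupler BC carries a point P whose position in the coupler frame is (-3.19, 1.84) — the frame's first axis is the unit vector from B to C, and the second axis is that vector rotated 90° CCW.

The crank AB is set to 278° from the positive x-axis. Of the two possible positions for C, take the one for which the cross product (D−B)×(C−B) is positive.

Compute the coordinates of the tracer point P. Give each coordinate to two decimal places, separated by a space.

-2.80 -4.76

A=(0,0), D=(8.00,0)
B = A + 3.00·(cos278°, sin278°) = (0.4175, -2.9708)
|BD| = 8.1437
circle(B,6.00) ∩ circle(D,5.00): a=4.7472, h=3.6693
  candidates: C₊=(3.4990,2.1774) cross=29.882; C₋=(6.1762,-4.6555) cross=-29.882
  mode + wants cross > 0 → take C=(3.4990,2.1774) (cross=29.882)
ex = (C−B)/|BC| = (0.5136,0.8580); ey = (-0.8580,0.5136)
P = B + -3.19·ex + 1.84·ey = (-2.7996,-4.7630)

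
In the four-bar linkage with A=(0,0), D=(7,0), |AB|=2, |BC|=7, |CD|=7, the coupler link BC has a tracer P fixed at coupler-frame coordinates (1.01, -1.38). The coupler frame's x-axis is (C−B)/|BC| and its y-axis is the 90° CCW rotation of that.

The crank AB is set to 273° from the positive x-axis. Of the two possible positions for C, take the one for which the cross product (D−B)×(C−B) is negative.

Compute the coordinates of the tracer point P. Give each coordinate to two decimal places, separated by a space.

-0.10 -3.70

A=(0,0), D=(7.00,0)
B = A + 2.00·(cos273°, sin273°) = (0.1047, -1.9973)
|BD| = 7.1788
circle(B,7.00) ∩ circle(D,7.00): a=3.5894, h=6.0097
  candidates: C₊=(1.8803,4.7738) cross=43.142; C₋=(5.2243,-6.7710) cross=-43.142
  mode - wants cross < 0 → take C=(5.2243,-6.7710) (cross=-43.142)
ex = (C−B)/|BC| = (0.7314,-0.6820); ey = (0.6820,0.7314)
P = B + 1.01·ex + -1.38·ey = (-0.0978,-3.6954)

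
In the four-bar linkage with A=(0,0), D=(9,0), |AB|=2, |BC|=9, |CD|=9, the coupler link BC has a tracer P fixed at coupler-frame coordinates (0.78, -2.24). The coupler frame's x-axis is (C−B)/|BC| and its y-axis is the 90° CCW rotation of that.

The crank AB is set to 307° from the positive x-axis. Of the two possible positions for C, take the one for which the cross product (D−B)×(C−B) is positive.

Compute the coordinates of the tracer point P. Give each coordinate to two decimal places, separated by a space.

3.57 -1.41

A=(0,0), D=(9.00,0)
B = A + 2.00·(cos307°, sin307°) = (1.2036, -1.5973)
|BD| = 7.9583
circle(B,9.00) ∩ circle(D,9.00): a=3.9792, h=8.0726
  candidates: C₊=(3.4816,7.1097) cross=64.244; C₋=(6.7220,-8.7069) cross=-64.244
  mode + wants cross > 0 → take C=(3.4816,7.1097) (cross=64.244)
ex = (C−B)/|BC| = (0.2531,0.9674); ey = (-0.9674,0.2531)
P = B + 0.78·ex + -2.24·ey = (3.5681,-1.4096)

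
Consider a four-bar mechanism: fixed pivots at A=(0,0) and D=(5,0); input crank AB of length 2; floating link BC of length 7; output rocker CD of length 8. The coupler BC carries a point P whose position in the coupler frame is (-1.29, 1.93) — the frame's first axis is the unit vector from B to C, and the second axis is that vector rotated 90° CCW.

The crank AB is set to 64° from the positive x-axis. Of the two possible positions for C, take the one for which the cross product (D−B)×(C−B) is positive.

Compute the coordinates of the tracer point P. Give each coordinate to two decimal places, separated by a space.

A=(0,0), D=(5.00,0)
B = A + 2.00·(cos64°, sin64°) = (0.8767, 1.7976)
|BD| = 4.4981
circle(B,7.00) ∩ circle(D,8.00): a=0.5816, h=6.9758
  candidates: C₊=(4.1977,7.9597) cross=31.378; C₋=(-1.3779,-4.8294) cross=-31.378
  mode + wants cross > 0 → take C=(4.1977,7.9597) (cross=31.378)
ex = (C−B)/|BC| = (0.4744,0.8803); ey = (-0.8803,0.4744)
P = B + -1.29·ex + 1.93·ey = (-1.4342,1.5776)

-1.43 1.58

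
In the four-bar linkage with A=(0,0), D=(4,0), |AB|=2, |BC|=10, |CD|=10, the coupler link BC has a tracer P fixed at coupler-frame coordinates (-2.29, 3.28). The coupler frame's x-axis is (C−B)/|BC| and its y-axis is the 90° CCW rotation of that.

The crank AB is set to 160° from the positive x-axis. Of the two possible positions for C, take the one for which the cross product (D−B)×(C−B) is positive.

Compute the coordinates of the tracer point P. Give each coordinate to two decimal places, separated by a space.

A=(0,0), D=(4.00,0)
B = A + 2.00·(cos160°, sin160°) = (-1.8794, 0.6840)
|BD| = 5.9190
circle(B,10.00) ∩ circle(D,10.00): a=2.9595, h=9.5520
  candidates: C₊=(2.1642,9.8300) cross=56.539; C₋=(-0.0436,-9.1460) cross=-56.539
  mode + wants cross > 0 → take C=(2.1642,9.8300) (cross=56.539)
ex = (C−B)/|BC| = (0.4044,0.9146); ey = (-0.9146,0.4044)
P = B + -2.29·ex + 3.28·ey = (-5.8053,-0.0841)

-5.81 -0.08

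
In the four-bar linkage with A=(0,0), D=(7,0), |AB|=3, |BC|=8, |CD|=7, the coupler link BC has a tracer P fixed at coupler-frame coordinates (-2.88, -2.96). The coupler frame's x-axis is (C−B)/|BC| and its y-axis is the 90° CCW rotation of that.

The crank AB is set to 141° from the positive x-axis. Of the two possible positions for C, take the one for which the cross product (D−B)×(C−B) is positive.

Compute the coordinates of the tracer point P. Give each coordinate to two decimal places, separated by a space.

A=(0,0), D=(7.00,0)
B = A + 3.00·(cos141°, sin141°) = (-2.3314, 1.8880)
|BD| = 9.5205
circle(B,8.00) ∩ circle(D,7.00): a=5.5480, h=5.7636
  candidates: C₊=(4.2494,6.4369) cross=54.873; C₋=(1.9635,-4.8614) cross=-54.873
  mode + wants cross > 0 → take C=(4.2494,6.4369) (cross=54.873)
ex = (C−B)/|BC| = (0.8226,0.5686); ey = (-0.5686,0.8226)
P = B + -2.88·ex + -2.96·ey = (-3.0174,-2.1846)

-3.02 -2.18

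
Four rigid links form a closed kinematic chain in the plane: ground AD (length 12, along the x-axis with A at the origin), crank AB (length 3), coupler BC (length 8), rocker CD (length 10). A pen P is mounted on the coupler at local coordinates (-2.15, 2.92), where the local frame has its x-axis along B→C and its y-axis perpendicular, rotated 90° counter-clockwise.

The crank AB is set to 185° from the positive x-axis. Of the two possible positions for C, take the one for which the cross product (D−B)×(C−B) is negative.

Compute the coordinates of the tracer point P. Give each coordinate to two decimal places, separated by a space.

A=(0,0), D=(12.00,0)
B = A + 3.00·(cos185°, sin185°) = (-2.9886, -0.2615)
|BD| = 14.9909
circle(B,8.00) ∩ circle(D,10.00): a=6.2947, h=4.9373
  candidates: C₊=(3.2190,4.7849) cross=74.014; C₋=(3.3913,-5.0882) cross=-74.014
  mode - wants cross < 0 → take C=(3.3913,-5.0882) (cross=-74.014)
ex = (C−B)/|BC| = (0.7975,-0.6033); ey = (0.6033,0.7975)
P = B + -2.15·ex + 2.92·ey = (-2.9414,3.3644)

-2.94 3.36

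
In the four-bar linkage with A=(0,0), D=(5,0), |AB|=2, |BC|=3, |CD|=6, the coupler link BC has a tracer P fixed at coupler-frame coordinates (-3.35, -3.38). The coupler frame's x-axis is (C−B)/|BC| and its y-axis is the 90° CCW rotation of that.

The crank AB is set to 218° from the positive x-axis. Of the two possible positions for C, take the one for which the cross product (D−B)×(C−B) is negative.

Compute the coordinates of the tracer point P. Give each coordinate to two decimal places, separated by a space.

-6.29 -0.58

A=(0,0), D=(5.00,0)
B = A + 2.00·(cos218°, sin218°) = (-1.5760, -1.2313)
|BD| = 6.6903
circle(B,3.00) ∩ circle(D,6.00): a=1.3273, h=2.6904
  candidates: C₊=(-0.7665,1.6574) cross=18.000; C₋=(0.2238,-3.6315) cross=-18.000
  mode - wants cross < 0 → take C=(0.2238,-3.6315) (cross=-18.000)
ex = (C−B)/|BC| = (0.5999,-0.8001); ey = (0.8001,0.5999)
P = B + -3.35·ex + -3.38·ey = (-6.2900,-0.5789)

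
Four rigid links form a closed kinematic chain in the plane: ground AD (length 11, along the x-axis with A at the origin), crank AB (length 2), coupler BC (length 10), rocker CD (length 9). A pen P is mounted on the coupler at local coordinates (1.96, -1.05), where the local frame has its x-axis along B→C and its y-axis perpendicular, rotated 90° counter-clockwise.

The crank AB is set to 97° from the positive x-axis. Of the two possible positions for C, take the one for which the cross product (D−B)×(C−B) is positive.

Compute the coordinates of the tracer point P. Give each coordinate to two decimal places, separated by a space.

A=(0,0), D=(11.00,0)
B = A + 2.00·(cos97°, sin97°) = (-0.2437, 1.9851)
|BD| = 11.4176
circle(B,10.00) ∩ circle(D,9.00): a=6.5409, h=7.5642
  candidates: C₊=(7.5126,8.2969) cross=86.365; C₋=(4.8824,-6.6011) cross=-86.365
  mode + wants cross > 0 → take C=(7.5126,8.2969) (cross=86.365)
ex = (C−B)/|BC| = (0.7756,0.6312); ey = (-0.6312,0.7756)
P = B + 1.96·ex + -1.05·ey = (1.9392,2.4078)

1.94 2.41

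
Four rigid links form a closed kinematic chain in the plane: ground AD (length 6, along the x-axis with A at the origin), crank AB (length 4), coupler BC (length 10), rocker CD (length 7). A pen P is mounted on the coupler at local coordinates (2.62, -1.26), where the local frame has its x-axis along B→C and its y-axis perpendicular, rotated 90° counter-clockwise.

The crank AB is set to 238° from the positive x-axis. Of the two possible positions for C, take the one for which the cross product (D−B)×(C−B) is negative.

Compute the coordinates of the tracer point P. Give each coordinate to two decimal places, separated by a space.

A=(0,0), D=(6.00,0)
B = A + 4.00·(cos238°, sin238°) = (-2.1197, -3.3922)
|BD| = 8.7998
circle(B,10.00) ∩ circle(D,7.00): a=7.2977, h=6.8369
  candidates: C₊=(1.9785,5.7295) cross=60.164; C₋=(7.2495,-6.8876) cross=-60.164
  mode - wants cross < 0 → take C=(7.2495,-6.8876) (cross=-60.164)
ex = (C−B)/|BC| = (0.9369,-0.3495); ey = (0.3495,0.9369)
P = B + 2.62·ex + -1.26·ey = (-0.1054,-5.4885)

-0.11 -5.49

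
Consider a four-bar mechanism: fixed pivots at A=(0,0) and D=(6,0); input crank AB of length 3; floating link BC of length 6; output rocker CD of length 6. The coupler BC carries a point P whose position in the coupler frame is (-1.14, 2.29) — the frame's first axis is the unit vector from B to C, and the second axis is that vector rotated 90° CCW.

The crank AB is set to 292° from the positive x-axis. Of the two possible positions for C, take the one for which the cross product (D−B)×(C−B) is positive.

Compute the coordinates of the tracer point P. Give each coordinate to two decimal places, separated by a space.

-1.13 -3.99

A=(0,0), D=(6.00,0)
B = A + 3.00·(cos292°, sin292°) = (1.1238, -2.7816)
|BD| = 5.6137
circle(B,6.00) ∩ circle(D,6.00): a=2.8069, h=5.3030
  candidates: C₊=(0.9343,3.2155) cross=29.770; C₋=(6.1895,-5.9970) cross=-29.770
  mode + wants cross > 0 → take C=(0.9343,3.2155) (cross=29.770)
ex = (C−B)/|BC| = (-0.0316,0.9995); ey = (-0.9995,-0.0316)
P = B + -1.14·ex + 2.29·ey = (-1.1290,-3.9933)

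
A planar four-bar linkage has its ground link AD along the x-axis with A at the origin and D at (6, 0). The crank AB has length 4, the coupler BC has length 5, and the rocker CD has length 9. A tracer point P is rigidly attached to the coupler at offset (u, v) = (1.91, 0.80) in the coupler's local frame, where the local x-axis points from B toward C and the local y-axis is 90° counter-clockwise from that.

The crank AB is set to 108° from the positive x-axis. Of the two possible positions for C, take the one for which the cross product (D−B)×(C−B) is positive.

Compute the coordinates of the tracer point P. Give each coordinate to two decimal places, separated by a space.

-0.78 5.82

A=(0,0), D=(6.00,0)
B = A + 4.00·(cos108°, sin108°) = (-1.2361, 3.8042)
|BD| = 8.1751
circle(B,5.00) ∩ circle(D,9.00): a=0.6625, h=4.9559
  candidates: C₊=(1.6566,7.8825) cross=40.515; C₋=(-2.9558,-0.8907) cross=-40.515
  mode + wants cross > 0 → take C=(1.6566,7.8825) (cross=40.515)
ex = (C−B)/|BC| = (0.5785,0.8157); ey = (-0.8157,0.5785)
P = B + 1.91·ex + 0.80·ey = (-0.7836,5.8250)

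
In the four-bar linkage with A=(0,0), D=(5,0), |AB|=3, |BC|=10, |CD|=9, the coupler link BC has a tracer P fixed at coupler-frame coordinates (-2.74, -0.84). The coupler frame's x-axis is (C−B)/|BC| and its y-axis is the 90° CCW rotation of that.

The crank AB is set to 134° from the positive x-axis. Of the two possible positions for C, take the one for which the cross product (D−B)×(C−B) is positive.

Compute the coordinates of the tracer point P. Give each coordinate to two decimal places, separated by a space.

-3.51 -0.33

A=(0,0), D=(5.00,0)
B = A + 3.00·(cos134°, sin134°) = (-2.0840, 2.1580)
|BD| = 7.4054
circle(B,10.00) ∩ circle(D,9.00): a=4.9855, h=8.6686
  candidates: C₊=(5.2113,8.9975) cross=64.194; C₋=(0.1591,-7.5872) cross=-64.194
  mode + wants cross > 0 → take C=(5.2113,8.9975) (cross=64.194)
ex = (C−B)/|BC| = (0.7295,0.6839); ey = (-0.6839,0.7295)
P = B + -2.74·ex + -0.84·ey = (-3.5084,-0.3288)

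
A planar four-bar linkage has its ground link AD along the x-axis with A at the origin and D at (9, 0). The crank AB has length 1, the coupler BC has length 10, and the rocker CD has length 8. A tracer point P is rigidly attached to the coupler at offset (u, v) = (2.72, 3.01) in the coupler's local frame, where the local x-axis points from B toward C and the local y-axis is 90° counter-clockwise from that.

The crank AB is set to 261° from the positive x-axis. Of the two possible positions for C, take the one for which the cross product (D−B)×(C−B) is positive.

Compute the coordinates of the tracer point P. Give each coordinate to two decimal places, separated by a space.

-1.07 2.96

A=(0,0), D=(9.00,0)
B = A + 1.00·(cos261°, sin261°) = (-0.1564, -0.9877)
|BD| = 9.2096
circle(B,10.00) ∩ circle(D,8.00): a=6.5593, h=7.5482
  candidates: C₊=(5.5555,7.2205) cross=69.516; C₋=(7.1745,-7.7889) cross=-69.516
  mode + wants cross > 0 → take C=(5.5555,7.2205) (cross=69.516)
ex = (C−B)/|BC| = (0.5712,0.8208); ey = (-0.8208,0.5712)
P = B + 2.72·ex + 3.01·ey = (-1.0735,2.9642)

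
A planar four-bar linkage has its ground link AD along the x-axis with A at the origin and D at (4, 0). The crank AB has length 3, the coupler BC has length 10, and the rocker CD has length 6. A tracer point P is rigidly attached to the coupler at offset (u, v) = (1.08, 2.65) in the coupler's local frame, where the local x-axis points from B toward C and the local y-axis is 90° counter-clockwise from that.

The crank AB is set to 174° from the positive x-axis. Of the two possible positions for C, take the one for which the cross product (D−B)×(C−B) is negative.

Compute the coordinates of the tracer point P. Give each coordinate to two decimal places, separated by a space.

-0.48 1.70

A=(0,0), D=(4.00,0)
B = A + 3.00·(cos174°, sin174°) = (-2.9836, 0.3136)
|BD| = 6.9906
circle(B,10.00) ∩ circle(D,6.00): a=8.0729, h=5.9016
  candidates: C₊=(5.3459,5.8471) cross=41.256; C₋=(4.8164,-5.9442) cross=-41.256
  mode - wants cross < 0 → take C=(4.8164,-5.9442) (cross=-41.256)
ex = (C−B)/|BC| = (0.7800,-0.6258); ey = (0.6258,0.7800)
P = B + 1.08·ex + 2.65·ey = (-0.4829,1.7047)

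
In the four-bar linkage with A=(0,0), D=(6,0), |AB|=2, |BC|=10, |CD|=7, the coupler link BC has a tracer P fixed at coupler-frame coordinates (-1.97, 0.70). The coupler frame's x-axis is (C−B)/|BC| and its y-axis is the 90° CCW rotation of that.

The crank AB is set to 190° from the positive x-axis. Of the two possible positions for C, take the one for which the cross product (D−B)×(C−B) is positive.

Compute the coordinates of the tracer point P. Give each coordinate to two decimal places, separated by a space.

A=(0,0), D=(6.00,0)
B = A + 2.00·(cos190°, sin190°) = (-1.9696, -0.3473)
|BD| = 7.9772
circle(B,10.00) ∩ circle(D,7.00): a=7.1852, h=6.9551
  candidates: C₊=(4.9060,6.9140) cross=55.482; C₋=(5.5116,-6.9829) cross=-55.482
  mode + wants cross > 0 → take C=(4.9060,6.9140) (cross=55.482)
ex = (C−B)/|BC| = (0.6876,0.7261); ey = (-0.7261,0.6876)
P = B + -1.97·ex + 0.70·ey = (-3.8324,-1.2965)

-3.83 -1.30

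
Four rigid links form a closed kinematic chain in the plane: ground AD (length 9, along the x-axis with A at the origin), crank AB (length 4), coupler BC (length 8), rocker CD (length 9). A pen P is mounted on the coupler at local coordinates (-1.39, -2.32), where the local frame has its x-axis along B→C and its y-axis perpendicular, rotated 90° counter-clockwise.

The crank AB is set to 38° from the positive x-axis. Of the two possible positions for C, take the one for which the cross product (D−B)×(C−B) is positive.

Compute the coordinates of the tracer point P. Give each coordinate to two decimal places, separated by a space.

4.21 -0.03

A=(0,0), D=(9.00,0)
B = A + 4.00·(cos38°, sin38°) = (3.1520, 2.4626)
|BD| = 6.3453
circle(B,8.00) ∩ circle(D,9.00): a=1.8331, h=7.7872
  candidates: C₊=(7.8637,8.9280) cross=49.412; C₋=(1.8192,-5.4255) cross=-49.412
  mode + wants cross > 0 → take C=(7.8637,8.9280) (cross=49.412)
ex = (C−B)/|BC| = (0.5890,0.8082); ey = (-0.8082,0.5890)
P = B + -1.39·ex + -2.32·ey = (4.2083,-0.0271)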